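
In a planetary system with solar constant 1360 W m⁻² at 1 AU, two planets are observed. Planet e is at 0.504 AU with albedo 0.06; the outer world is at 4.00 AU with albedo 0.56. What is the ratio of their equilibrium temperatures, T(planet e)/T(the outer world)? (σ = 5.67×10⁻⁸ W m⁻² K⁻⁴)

T₁/T₂ ≈ 3.406

T_eq = [S₀(1−A)/(4σd²)]^(1/4), so T ∝ (1−A)^(1/4) / √d.
T₁ = [1360×0.94/(4×5.67×10⁻⁸×0.504²)]^(1/4) = 385.96 K.
T₂ = [1360×0.44/(4×5.67×10⁻⁸×4.00²)]^(1/4) = 113.32 K.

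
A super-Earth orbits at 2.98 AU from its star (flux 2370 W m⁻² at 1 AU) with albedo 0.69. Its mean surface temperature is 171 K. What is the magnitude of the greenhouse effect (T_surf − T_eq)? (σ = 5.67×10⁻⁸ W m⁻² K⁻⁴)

S = 2370/2.98² = 266.9 W m⁻².
T_eq = [S(1−A)/(4σ)]^(1/4) = [266.9×0.31/(4×5.67×10⁻⁸)]^(1/4) = 138.2 K.
ΔT = T_surf − T_eq = 171 − 138.2.

ΔT ≈ 32.8 K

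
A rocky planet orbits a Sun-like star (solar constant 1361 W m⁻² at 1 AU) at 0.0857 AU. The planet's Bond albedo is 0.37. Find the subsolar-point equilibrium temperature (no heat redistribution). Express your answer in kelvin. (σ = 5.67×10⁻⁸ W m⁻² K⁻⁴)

Flux at 0.0857 AU: S = 1361/0.0857² = 1.85×10⁵ W m⁻².
At the subsolar point the surface absorbs S(1−A) and emits σT⁴ per unit area — no factor of 4, since only the local patch is in balance.
T = [1.85×10⁵ × 0.63 / 5.67×10⁻⁸]^(1/4) = (2.06×10¹²)^(1/4) = 1200 K.

T_ss ≈ 1200 K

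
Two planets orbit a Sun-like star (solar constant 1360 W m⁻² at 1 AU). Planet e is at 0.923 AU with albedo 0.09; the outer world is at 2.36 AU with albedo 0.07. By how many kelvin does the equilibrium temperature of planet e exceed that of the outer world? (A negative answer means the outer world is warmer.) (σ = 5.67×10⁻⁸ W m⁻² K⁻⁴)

T_eq = [S₀(1−A)/(4σd²)]^(1/4), so T ∝ (1−A)^(1/4) / √d.
T₁ = [1360×0.91/(4×5.67×10⁻⁸×0.923²)]^(1/4) = 282.90 K.
T₂ = [1360×0.93/(4×5.67×10⁻⁸×2.36²)]^(1/4) = 177.88 K.

ΔT ≈ 105.0 K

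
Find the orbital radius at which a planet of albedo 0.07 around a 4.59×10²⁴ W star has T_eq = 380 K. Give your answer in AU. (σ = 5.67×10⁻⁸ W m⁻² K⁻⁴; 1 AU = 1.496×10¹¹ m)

From T_eq⁴ = L(1−A)/(16πσd²): d = √[L(1−A)/(16πσT_eq⁴)].
d = √[4.59×10²⁴ × 0.93 / (16π × 5.67×10⁻⁸ × (380)⁴)] = 8.48×10⁹ m = 0.0567 AU.

d ≈ 0.0567 AU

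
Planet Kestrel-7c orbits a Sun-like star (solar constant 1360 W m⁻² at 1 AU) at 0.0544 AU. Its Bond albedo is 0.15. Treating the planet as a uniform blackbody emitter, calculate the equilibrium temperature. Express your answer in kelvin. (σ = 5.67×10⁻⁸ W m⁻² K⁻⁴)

Flux at 0.0544 AU: S = 1360/0.0544² = 4.60×10⁵ W m⁻².
Energy balance: absorbed = emitted ⇒ πR²·S(1−A) = 4πR²·σT_eq⁴, so T_eq⁴ = S(1−A)/(4σ).
T_eq = [4.60×10⁵ × 0.85 / (4 × 5.67×10⁻⁸)]^(1/4) = (1.72×10¹²)^(1/4) = 1150 K.

T_eq ≈ 1150 K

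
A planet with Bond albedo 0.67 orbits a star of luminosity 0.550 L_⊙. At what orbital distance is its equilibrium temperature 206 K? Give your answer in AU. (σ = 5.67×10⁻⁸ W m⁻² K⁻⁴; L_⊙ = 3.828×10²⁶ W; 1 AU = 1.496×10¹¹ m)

d ≈ 0.778 AU

L = 0.550 × 3.828×10²⁶ = 2.11×10²⁶ W.
From T_eq⁴ = L(1−A)/(16πσd²): d = √[L(1−A)/(16πσT_eq⁴)].
d = √[2.11×10²⁶ × 0.33 / (16π × 5.67×10⁻⁸ × (206)⁴)] = 1.16×10¹¹ m = 0.778 AU.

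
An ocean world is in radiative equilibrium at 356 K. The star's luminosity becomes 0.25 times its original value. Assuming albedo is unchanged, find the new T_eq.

T_eq ∝ L^(1/4) · d^(−1/2).
T′ = 356 × 0.25^(1/4) = 252 K.

T_eq ≈ 252 K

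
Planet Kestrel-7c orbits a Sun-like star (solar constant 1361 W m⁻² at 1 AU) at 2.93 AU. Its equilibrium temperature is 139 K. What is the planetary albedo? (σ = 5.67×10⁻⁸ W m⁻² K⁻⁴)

Flux at 2.93 AU: S = 1361/2.93² = 159 W m⁻².
From T_eq⁴ = S(1−A)/(4σ): 1−A = 4σT_eq⁴/S.
1−A = 4 × 5.67×10⁻⁸ × (139)⁴ / 159 = 0.534.

A ≈ 0.47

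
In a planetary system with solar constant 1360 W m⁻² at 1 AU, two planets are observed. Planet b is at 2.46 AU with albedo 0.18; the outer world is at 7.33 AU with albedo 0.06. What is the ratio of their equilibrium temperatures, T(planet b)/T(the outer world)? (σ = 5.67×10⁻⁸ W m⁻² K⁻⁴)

T₁/T₂ ≈ 1.668

T_eq = [S₀(1−A)/(4σd²)]^(1/4), so T ∝ (1−A)^(1/4) / √d.
T₁ = [1360×0.82/(4×5.67×10⁻⁸×2.46²)]^(1/4) = 168.83 K.
T₂ = [1360×0.94/(4×5.67×10⁻⁸×7.33²)]^(1/4) = 101.21 K.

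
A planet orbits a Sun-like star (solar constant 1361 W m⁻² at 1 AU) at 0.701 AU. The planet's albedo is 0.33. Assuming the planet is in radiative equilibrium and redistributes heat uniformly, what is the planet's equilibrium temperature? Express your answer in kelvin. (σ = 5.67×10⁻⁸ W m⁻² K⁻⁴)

Flux at 0.701 AU: S = 1361/0.701² = 2770 W m⁻².
Energy balance: absorbed = emitted ⇒ πR²·S(1−A) = 4πR²·σT_eq⁴, so T_eq⁴ = S(1−A)/(4σ).
T_eq = [2770 × 0.67 / (4 × 5.67×10⁻⁸)]^(1/4) = (8.18×10⁹)^(1/4) = 301 K.

T_eq ≈ 301 K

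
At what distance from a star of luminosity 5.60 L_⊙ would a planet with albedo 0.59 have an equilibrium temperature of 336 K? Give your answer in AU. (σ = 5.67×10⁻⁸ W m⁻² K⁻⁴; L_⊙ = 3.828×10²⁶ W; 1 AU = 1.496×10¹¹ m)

d ≈ 1.04 AU

L = 5.60 × 3.828×10²⁶ = 2.14×10²⁷ W.
From T_eq⁴ = L(1−A)/(16πσd²): d = √[L(1−A)/(16πσT_eq⁴)].
d = √[2.14×10²⁷ × 0.41 / (16π × 5.67×10⁻⁸ × (336)⁴)] = 1.56×10¹¹ m = 1.04 AU.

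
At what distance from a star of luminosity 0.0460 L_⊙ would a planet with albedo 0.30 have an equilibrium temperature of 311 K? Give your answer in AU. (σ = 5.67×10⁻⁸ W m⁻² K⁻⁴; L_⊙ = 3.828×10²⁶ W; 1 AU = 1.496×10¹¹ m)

L = 0.0460 × 3.828×10²⁶ = 1.76×10²⁵ W.
From T_eq⁴ = L(1−A)/(16πσd²): d = √[L(1−A)/(16πσT_eq⁴)].
d = √[1.76×10²⁵ × 0.70 / (16π × 5.67×10⁻⁸ × (311)⁴)] = 2.15×10¹⁰ m = 0.144 AU.

d ≈ 0.144 AU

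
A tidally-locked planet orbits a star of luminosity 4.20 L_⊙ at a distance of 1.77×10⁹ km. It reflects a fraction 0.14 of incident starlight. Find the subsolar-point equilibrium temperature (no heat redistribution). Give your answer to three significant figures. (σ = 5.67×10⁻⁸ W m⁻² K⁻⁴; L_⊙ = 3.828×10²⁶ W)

d = 1.77×10⁹ km = 1.77×10¹² m.
L = 4.20 × 3.828×10²⁶ = 1.61×10²⁷ W.
Flux: S = L/(4πd²) = 1.61×10²⁷/(4π×(1.77×10¹²)²) = 40.8 W m⁻².
At the subsolar point the surface absorbs S(1−A) and emits σT⁴ per unit area — no factor of 4, since only the local patch is in balance.
T = [40.8 × 0.86 / 5.67×10⁻⁸]^(1/4) = (6.19×10⁸)^(1/4) = 158 K.

T_ss ≈ 158 K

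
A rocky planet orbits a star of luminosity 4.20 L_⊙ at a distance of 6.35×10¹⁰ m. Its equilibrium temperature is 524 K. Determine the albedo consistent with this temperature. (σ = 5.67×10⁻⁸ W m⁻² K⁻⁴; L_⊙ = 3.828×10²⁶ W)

L = 4.20 × 3.828×10²⁶ = 1.61×10²⁷ W.
Flux: S = L/(4πd²) = 1.61×10²⁷/(4π×(6.35×10¹⁰)²) = 3.17×10⁴ W m⁻².
From T_eq⁴ = S(1−A)/(4σ): 1−A = 4σT_eq⁴/S.
1−A = 4 × 5.67×10⁻⁸ × (524)⁴ / 3.17×10⁴ = 0.539.

A ≈ 0.46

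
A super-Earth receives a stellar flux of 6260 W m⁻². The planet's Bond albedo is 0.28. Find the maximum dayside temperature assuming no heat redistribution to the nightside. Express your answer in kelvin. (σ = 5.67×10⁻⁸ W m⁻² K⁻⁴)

T_ss ≈ 531 K

With no redistribution each surface element balances locally: S(1−A) = σT⁴.
T = [6260 × 0.72 / 5.67×10⁻⁸]^(1/4) = (7.95×10¹⁰)^(1/4) = 531 K.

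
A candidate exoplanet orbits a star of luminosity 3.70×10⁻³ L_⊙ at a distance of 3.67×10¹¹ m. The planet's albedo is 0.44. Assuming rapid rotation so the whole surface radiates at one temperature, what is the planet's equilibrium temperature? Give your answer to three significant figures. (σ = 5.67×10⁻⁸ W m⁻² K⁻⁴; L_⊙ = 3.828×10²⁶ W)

L = 3.70×10⁻³ × 3.828×10²⁶ = 1.42×10²⁴ W.
Flux: S = L/(4πd²) = 1.42×10²⁴/(4π×(3.67×10¹¹)²) = 0.837 W m⁻².
Energy balance: absorbed = emitted ⇒ πR²·S(1−A) = 4πR²·σT_eq⁴, so T_eq⁴ = S(1−A)/(4σ).
T_eq = [0.837 × 0.56 / (4 × 5.67×10⁻⁸)]^(1/4) = (2.07×10⁶)^(1/4) = 37.9 K.

T_eq ≈ 37.9 K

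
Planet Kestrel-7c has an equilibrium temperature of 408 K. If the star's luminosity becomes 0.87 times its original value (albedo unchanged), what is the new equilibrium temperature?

T_eq ∝ L^(1/4) · d^(−1/2).
T′ = 408 × 0.87^(1/4) = 394 K.

T_eq ≈ 394 K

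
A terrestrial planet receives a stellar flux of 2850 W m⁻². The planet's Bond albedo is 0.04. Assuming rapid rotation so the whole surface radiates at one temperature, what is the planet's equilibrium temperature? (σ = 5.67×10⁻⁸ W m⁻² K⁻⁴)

Energy balance: absorbed = emitted ⇒ πR²·S(1−A) = 4πR²·σT_eq⁴, so T_eq⁴ = S(1−A)/(4σ).
T_eq = [2850 × 0.96 / (4 × 5.67×10⁻⁸)]^(1/4) = (1.21×10¹⁰)^(1/4) = 331 K.

T_eq ≈ 331 K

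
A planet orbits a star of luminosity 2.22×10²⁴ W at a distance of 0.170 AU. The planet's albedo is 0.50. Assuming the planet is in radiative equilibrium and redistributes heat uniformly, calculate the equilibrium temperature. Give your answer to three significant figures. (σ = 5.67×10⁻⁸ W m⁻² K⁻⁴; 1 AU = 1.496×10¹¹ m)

T_eq ≈ 157 K

d = 0.170 AU = 2.54×10¹⁰ m.
Flux: S = L/(4πd²) = 2.22×10²⁴/(4π×(2.54×10¹⁰)²) = 273 W m⁻².
Energy balance: absorbed = emitted ⇒ πR²·S(1−A) = 4πR²·σT_eq⁴, so T_eq⁴ = S(1−A)/(4σ).
T_eq = [273 × 0.50 / (4 × 5.67×10⁻⁸)]^(1/4) = (6.02×10⁸)^(1/4) = 157 K.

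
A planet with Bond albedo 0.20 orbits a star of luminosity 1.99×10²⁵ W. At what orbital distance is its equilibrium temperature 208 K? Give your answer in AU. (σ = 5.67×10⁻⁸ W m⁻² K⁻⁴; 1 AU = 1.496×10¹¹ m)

d ≈ 0.365 AU

From T_eq⁴ = L(1−A)/(16πσd²): d = √[L(1−A)/(16πσT_eq⁴)].
d = √[1.99×10²⁵ × 0.80 / (16π × 5.67×10⁻⁸ × (208)⁴)] = 5.46×10¹⁰ m = 0.365 AU.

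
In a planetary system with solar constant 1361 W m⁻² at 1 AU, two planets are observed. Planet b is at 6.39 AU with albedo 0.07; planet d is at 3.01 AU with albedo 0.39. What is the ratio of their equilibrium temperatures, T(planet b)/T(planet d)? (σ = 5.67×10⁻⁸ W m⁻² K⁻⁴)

T_eq = [S₀(1−A)/(4σd²)]^(1/4), so T ∝ (1−A)^(1/4) / √d.
T₁ = [1361×0.93/(4×5.67×10⁻⁸×6.39²)]^(1/4) = 108.12 K.
T₂ = [1361×0.61/(4×5.67×10⁻⁸×3.01²)]^(1/4) = 141.78 K.

T₁/T₂ ≈ 0.763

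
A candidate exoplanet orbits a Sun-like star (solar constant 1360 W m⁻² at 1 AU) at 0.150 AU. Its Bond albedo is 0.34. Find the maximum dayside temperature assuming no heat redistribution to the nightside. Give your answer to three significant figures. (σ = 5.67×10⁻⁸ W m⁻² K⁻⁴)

Flux at 0.150 AU: S = 1360/0.150² = 6.04×10⁴ W m⁻².
With no redistribution each surface element balances locally: S(1−A) = σT⁴.
T = [6.04×10⁴ × 0.66 / 5.67×10⁻⁸]^(1/4) = (7.04×10¹¹)^(1/4) = 916 K.

T_ss ≈ 916 K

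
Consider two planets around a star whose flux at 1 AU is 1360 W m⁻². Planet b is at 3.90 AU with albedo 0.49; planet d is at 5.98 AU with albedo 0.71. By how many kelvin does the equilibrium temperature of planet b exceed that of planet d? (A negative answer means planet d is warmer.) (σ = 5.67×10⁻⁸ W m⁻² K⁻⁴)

T_eq = [S₀(1−A)/(4σd²)]^(1/4), so T ∝ (1−A)^(1/4) / √d.
T₁ = [1360×0.51/(4×5.67×10⁻⁸×3.90²)]^(1/4) = 119.08 K.
T₂ = [1360×0.29/(4×5.67×10⁻⁸×5.98²)]^(1/4) = 83.51 K.

ΔT ≈ 35.6 K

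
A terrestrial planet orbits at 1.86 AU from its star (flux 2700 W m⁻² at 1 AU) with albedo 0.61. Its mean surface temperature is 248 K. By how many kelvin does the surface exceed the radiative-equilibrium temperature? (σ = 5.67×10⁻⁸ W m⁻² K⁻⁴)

S = 2700/1.86² = 780.4 W m⁻².
T_eq = [S(1−A)/(4σ)]^(1/4) = [780.4×0.39/(4×5.67×10⁻⁸)]^(1/4) = 191.4 K.
ΔT = T_surf − T_eq = 248 − 191.4.

ΔT ≈ 56.6 K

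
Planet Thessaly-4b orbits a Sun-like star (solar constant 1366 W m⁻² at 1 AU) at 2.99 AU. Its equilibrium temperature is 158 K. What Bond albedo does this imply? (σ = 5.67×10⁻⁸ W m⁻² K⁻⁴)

Flux at 2.99 AU: S = 1366/2.99² = 153 W m⁻².
From T_eq⁴ = S(1−A)/(4σ): 1−A = 4σT_eq⁴/S.
1−A = 4 × 5.67×10⁻⁸ × (158)⁴ / 153 = 0.925.

A ≈ 0.07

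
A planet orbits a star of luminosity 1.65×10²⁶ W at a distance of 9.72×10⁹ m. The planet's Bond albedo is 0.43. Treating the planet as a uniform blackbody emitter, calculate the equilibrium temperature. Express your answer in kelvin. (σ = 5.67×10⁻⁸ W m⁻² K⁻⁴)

T_eq ≈ 769 K

Flux: S = L/(4πd²) = 1.65×10²⁶/(4π×(9.72×10⁹)²) = 1.39×10⁵ W m⁻².
Energy balance: absorbed = emitted ⇒ πR²·S(1−A) = 4πR²·σT_eq⁴, so T_eq⁴ = S(1−A)/(4σ).
T_eq = [1.39×10⁵ × 0.57 / (4 × 5.67×10⁻⁸)]^(1/4) = (3.49×10¹¹)^(1/4) = 769 K.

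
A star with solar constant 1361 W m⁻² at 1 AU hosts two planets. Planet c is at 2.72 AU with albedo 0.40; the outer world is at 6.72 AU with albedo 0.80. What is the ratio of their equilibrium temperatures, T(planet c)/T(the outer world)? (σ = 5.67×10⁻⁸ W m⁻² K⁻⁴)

T_eq = [S₀(1−A)/(4σd²)]^(1/4), so T ∝ (1−A)^(1/4) / √d.
T₁ = [1361×0.60/(4×5.67×10⁻⁸×2.72²)]^(1/4) = 148.53 K.
T₂ = [1361×0.20/(4×5.67×10⁻⁸×6.72²)]^(1/4) = 71.80 K.

T₁/T₂ ≈ 2.069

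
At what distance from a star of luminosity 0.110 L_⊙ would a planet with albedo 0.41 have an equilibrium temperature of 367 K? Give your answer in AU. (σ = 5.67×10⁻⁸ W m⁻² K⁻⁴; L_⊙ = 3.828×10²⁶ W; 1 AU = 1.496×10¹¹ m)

d ≈ 0.147 AU

L = 0.110 × 3.828×10²⁶ = 4.21×10²⁵ W.
From T_eq⁴ = L(1−A)/(16πσd²): d = √[L(1−A)/(16πσT_eq⁴)].
d = √[4.21×10²⁵ × 0.59 / (16π × 5.67×10⁻⁸ × (367)⁴)] = 2.19×10¹⁰ m = 0.147 AU.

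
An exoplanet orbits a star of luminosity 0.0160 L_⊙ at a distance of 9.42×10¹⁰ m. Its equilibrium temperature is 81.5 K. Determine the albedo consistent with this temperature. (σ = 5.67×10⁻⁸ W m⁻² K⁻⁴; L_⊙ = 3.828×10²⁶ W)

A ≈ 0.82

L = 0.0160 × 3.828×10²⁶ = 6.12×10²⁴ W.
Flux: S = L/(4πd²) = 6.12×10²⁴/(4π×(9.42×10¹⁰)²) = 54.9 W m⁻².
From T_eq⁴ = S(1−A)/(4σ): 1−A = 4σT_eq⁴/S.
1−A = 4 × 5.67×10⁻⁸ × (81.5)⁴ / 54.9 = 0.182.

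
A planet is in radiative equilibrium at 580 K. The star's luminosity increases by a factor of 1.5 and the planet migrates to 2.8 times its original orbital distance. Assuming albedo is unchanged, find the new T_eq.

T_eq ∝ L^(1/4) · d^(−1/2).
T′ = 580 × 1.5^(1/4) / 2.8^(1/2) = 384 K.

T_eq ≈ 384 K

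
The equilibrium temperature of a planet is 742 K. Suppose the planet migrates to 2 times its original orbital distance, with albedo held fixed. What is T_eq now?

T_eq ≈ 525 K

T_eq ∝ L^(1/4) · d^(−1/2).
T′ = 742 / 2^(1/2) = 525 K.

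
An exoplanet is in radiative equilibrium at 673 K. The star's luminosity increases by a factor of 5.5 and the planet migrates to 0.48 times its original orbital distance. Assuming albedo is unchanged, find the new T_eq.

T_eq ≈ 1490 K

T_eq ∝ L^(1/4) · d^(−1/2).
T′ = 673 × 5.5^(1/4) / 0.48^(1/2) = 1490 K.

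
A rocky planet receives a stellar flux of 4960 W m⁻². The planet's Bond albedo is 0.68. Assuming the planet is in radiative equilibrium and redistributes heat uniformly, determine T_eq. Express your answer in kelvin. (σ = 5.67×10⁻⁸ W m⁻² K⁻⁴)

Energy balance: absorbed = emitted ⇒ πR²·S(1−A) = 4πR²·σT_eq⁴, so T_eq⁴ = S(1−A)/(4σ).
T_eq = [4960 × 0.32 / (4 × 5.67×10⁻⁸)]^(1/4) = (7.00×10⁹)^(1/4) = 289 K.

T_eq ≈ 289 K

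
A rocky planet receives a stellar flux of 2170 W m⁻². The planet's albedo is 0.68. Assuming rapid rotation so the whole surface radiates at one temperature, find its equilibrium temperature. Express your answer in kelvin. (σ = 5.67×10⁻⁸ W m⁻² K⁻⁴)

Energy balance: absorbed = emitted ⇒ πR²·S(1−A) = 4πR²·σT_eq⁴, so T_eq⁴ = S(1−A)/(4σ).
T_eq = [2170 × 0.32 / (4 × 5.67×10⁻⁸)]^(1/4) = (3.06×10⁹)^(1/4) = 235 K.

T_eq ≈ 235 K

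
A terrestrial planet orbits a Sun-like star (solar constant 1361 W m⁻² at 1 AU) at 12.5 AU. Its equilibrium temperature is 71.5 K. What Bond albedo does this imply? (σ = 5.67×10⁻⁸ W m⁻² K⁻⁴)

Flux at 12.5 AU: S = 1361/12.5² = 8.71 W m⁻².
From T_eq⁴ = S(1−A)/(4σ): 1−A = 4σT_eq⁴/S.
1−A = 4 × 5.67×10⁻⁸ × (71.5)⁴ / 8.71 = 0.681.

A ≈ 0.32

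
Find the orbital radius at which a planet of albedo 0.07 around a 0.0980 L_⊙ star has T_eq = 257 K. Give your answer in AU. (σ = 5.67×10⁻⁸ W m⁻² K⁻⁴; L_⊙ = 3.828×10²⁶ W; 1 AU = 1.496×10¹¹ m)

L = 0.0980 × 3.828×10²⁶ = 3.75×10²⁵ W.
From T_eq⁴ = L(1−A)/(16πσd²): d = √[L(1−A)/(16πσT_eq⁴)].
d = √[3.75×10²⁵ × 0.93 / (16π × 5.67×10⁻⁸ × (257)⁴)] = 5.30×10¹⁰ m = 0.354 AU.

d ≈ 0.354 AU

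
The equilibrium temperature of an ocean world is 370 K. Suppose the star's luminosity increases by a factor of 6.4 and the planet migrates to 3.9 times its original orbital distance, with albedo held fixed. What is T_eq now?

T_eq ≈ 298 K

T_eq ∝ L^(1/4) · d^(−1/2).
T′ = 370 × 6.4^(1/4) / 3.9^(1/2) = 298 K.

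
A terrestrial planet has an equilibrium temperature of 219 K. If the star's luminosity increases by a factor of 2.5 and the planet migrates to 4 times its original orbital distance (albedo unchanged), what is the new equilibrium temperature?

T_eq ∝ L^(1/4) · d^(−1/2).
T′ = 219 × 2.5^(1/4) / 4^(1/2) = 138 K.

T_eq ≈ 138 K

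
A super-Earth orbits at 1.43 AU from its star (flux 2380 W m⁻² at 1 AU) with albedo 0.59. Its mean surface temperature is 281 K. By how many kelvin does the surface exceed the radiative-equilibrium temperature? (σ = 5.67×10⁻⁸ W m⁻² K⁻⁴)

S = 2380/1.43² = 1164 W m⁻².
T_eq = [S(1−A)/(4σ)]^(1/4) = [1164×0.41/(4×5.67×10⁻⁸)]^(1/4) = 214.2 K.
ΔT = T_surf − T_eq = 281 − 214.2.

ΔT ≈ 66.8 K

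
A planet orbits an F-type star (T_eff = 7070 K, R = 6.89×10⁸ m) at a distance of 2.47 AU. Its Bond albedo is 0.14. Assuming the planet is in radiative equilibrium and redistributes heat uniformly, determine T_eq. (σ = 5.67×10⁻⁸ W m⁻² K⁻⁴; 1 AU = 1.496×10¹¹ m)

d = 2.47 AU = 3.70×10¹¹ m.
L = 4πR_⋆²σT_⋆⁴ = 4π(6.89×10⁸)² × 5.67×10⁻⁸ × (7070)⁴ = 8.45×10²⁶ W.
S = L/(4πd²) = 493 W m⁻².
Energy balance: absorbed = emitted ⇒ πR²·S(1−A) = 4πR²·σT_eq⁴, so T_eq⁴ = S(1−A)/(4σ).
T_eq = [493 × 0.86 / (4 × 5.67×10⁻⁸)]^(1/4) = (1.87×10⁹)^(1/4) = 208 K.

T_eq ≈ 208 K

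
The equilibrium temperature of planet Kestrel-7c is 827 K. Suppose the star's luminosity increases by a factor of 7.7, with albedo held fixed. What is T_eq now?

T_eq ∝ L^(1/4) · d^(−1/2).
T′ = 827 × 7.7^(1/4) = 1380 K.

T_eq ≈ 1380 K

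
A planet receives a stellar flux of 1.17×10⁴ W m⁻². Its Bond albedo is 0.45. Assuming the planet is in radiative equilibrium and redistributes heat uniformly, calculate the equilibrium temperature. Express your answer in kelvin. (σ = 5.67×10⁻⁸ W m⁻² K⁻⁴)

Energy balance: absorbed = emitted ⇒ πR²·S(1−A) = 4πR²·σT_eq⁴, so T_eq⁴ = S(1−A)/(4σ).
T_eq = [1.17×10⁴ × 0.55 / (4 × 5.67×10⁻⁸)]^(1/4) = (2.84×10¹⁰)^(1/4) = 410 K.

T_eq ≈ 410 K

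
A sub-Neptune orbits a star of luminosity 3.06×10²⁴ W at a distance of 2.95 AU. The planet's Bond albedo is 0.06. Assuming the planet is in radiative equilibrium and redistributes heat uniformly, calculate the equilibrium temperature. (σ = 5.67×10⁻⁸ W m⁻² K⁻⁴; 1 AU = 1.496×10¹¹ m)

d = 2.95 AU = 4.41×10¹¹ m.
Flux: S = L/(4πd²) = 3.06×10²⁴/(4π×(4.41×10¹¹)²) = 1.25 W m⁻².
Energy balance: absorbed = emitted ⇒ πR²·S(1−A) = 4πR²·σT_eq⁴, so T_eq⁴ = S(1−A)/(4σ).
T_eq = [1.25 × 0.94 / (4 × 5.67×10⁻⁸)]^(1/4) = (5.18×10⁶)^(1/4) = 47.7 K.

T_eq ≈ 47.7 K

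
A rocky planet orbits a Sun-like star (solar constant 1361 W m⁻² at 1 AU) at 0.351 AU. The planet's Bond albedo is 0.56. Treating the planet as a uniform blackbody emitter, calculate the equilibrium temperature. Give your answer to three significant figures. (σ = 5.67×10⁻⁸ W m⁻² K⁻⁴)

Flux at 0.351 AU: S = 1361/0.351² = 1.10×10⁴ W m⁻².
Energy balance: absorbed = emitted ⇒ πR²·S(1−A) = 4πR²·σT_eq⁴, so T_eq⁴ = S(1−A)/(4σ).
T_eq = [1.10×10⁴ × 0.44 / (4 × 5.67×10⁻⁸)]^(1/4) = (2.14×10¹⁰)^(1/4) = 383 K.

T_eq ≈ 383 K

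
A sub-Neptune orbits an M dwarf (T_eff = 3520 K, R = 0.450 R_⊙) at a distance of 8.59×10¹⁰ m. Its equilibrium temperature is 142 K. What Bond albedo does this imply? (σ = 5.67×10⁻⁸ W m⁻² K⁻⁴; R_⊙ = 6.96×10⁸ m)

A ≈ 0.20

R_⋆ = 0.450 × 6.96×10⁸ = 3.13×10⁸ m.
L = 4πR_⋆²σT_⋆⁴ = 4π(3.13×10⁸)² × 5.67×10⁻⁸ × (3520)⁴ = 1.07×10²⁵ W.
S = L/(4πd²) = 116 W m⁻².
From T_eq⁴ = S(1−A)/(4σ): 1−A = 4σT_eq⁴/S.
1−A = 4 × 5.67×10⁻⁸ × (142)⁴ / 116 = 0.797.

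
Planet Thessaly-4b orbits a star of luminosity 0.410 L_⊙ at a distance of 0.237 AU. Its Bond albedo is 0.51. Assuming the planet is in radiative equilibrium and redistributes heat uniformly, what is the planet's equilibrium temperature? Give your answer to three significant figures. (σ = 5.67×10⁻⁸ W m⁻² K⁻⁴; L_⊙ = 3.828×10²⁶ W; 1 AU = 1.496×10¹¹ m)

d = 0.237 AU = 3.55×10¹⁰ m.
L = 0.410 × 3.828×10²⁶ = 1.57×10²⁶ W.
Flux: S = L/(4πd²) = 1.57×10²⁶/(4π×(3.55×10¹⁰)²) = 9940 W m⁻².
Energy balance: absorbed = emitted ⇒ πR²·S(1−A) = 4πR²·σT_eq⁴, so T_eq⁴ = S(1−A)/(4σ).
T_eq = [9940 × 0.49 / (4 × 5.67×10⁻⁸)]^(1/4) = (2.15×10¹⁰)^(1/4) = 383 K.

T_eq ≈ 383 K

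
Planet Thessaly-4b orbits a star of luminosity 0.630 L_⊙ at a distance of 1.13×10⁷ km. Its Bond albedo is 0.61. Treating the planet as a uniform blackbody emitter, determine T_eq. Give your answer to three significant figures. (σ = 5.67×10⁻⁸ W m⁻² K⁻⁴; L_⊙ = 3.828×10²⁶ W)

T_eq ≈ 713 K

d = 1.13×10⁷ km = 1.13×10¹⁰ m.
L = 0.630 × 3.828×10²⁶ = 2.41×10²⁶ W.
Flux: S = L/(4πd²) = 2.41×10²⁶/(4π×(1.13×10¹⁰)²) = 1.50×10⁵ W m⁻².
Energy balance: absorbed = emitted ⇒ πR²·S(1−A) = 4πR²·σT_eq⁴, so T_eq⁴ = S(1−A)/(4σ).
T_eq = [1.50×10⁵ × 0.39 / (4 × 5.67×10⁻⁸)]^(1/4) = (2.58×10¹¹)^(1/4) = 713 K.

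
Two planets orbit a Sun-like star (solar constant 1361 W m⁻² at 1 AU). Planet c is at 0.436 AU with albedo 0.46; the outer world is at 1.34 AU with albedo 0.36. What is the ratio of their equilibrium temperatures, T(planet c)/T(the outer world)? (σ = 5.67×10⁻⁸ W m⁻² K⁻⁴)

T_eq = [S₀(1−A)/(4σd²)]^(1/4), so T ∝ (1−A)^(1/4) / √d.
T₁ = [1361×0.54/(4×5.67×10⁻⁸×0.436²)]^(1/4) = 361.33 K.
T₂ = [1361×0.64/(4×5.67×10⁻⁸×1.34²)]^(1/4) = 215.05 K.

T₁/T₂ ≈ 1.680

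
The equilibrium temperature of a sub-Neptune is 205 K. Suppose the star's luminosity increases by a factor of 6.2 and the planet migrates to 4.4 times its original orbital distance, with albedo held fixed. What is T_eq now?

T_eq ∝ L^(1/4) · d^(−1/2).
T′ = 205 × 6.2^(1/4) / 4.4^(1/2) = 154 K.

T_eq ≈ 154 K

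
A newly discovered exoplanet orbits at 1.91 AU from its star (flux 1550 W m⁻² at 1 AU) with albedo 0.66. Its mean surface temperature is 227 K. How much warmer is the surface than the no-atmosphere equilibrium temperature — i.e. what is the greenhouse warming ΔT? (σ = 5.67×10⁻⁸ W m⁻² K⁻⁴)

ΔT ≈ 68.1 K

S = 1550/1.91² = 424.9 W m⁻².
T_eq = [S(1−A)/(4σ)]^(1/4) = [424.9×0.34/(4×5.67×10⁻⁸)]^(1/4) = 158.9 K.
ΔT = T_surf − T_eq = 227 − 158.9.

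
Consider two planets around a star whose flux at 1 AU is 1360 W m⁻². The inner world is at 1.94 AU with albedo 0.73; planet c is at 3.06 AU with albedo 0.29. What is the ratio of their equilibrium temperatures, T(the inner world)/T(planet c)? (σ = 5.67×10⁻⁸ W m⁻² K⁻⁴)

T₁/T₂ ≈ 0.986

T_eq = [S₀(1−A)/(4σd²)]^(1/4), so T ∝ (1−A)^(1/4) / √d.
T₁ = [1360×0.27/(4×5.67×10⁻⁸×1.94²)]^(1/4) = 144.02 K.
T₂ = [1360×0.71/(4×5.67×10⁻⁸×3.06²)]^(1/4) = 146.03 K.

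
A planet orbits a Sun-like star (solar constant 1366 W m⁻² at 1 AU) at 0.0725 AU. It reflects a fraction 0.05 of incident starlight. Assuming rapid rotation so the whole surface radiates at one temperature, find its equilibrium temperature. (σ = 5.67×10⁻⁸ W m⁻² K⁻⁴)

T_eq ≈ 1020 K

Flux at 0.0725 AU: S = 1366/0.0725² = 2.60×10⁵ W m⁻².
Energy balance: absorbed = emitted ⇒ πR²·S(1−A) = 4πR²·σT_eq⁴, so T_eq⁴ = S(1−A)/(4σ).
T_eq = [2.60×10⁵ × 0.95 / (4 × 5.67×10⁻⁸)]^(1/4) = (1.09×10¹²)^(1/4) = 1020 K.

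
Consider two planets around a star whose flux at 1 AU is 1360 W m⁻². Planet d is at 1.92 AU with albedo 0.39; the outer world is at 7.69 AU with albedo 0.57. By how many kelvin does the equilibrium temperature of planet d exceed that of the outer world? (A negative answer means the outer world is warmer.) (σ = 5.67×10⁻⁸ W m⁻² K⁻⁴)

ΔT ≈ 96.2 K

T_eq = [S₀(1−A)/(4σd²)]^(1/4), so T ∝ (1−A)^(1/4) / √d.
T₁ = [1360×0.61/(4×5.67×10⁻⁸×1.92²)]^(1/4) = 177.48 K.
T₂ = [1360×0.43/(4×5.67×10⁻⁸×7.69²)]^(1/4) = 81.26 K.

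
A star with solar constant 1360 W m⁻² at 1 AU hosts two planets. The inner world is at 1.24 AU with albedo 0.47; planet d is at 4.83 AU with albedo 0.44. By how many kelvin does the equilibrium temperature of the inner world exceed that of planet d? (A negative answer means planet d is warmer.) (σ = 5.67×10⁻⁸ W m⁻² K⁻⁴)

T_eq = [S₀(1−A)/(4σd²)]^(1/4), so T ∝ (1−A)^(1/4) / √d.
T₁ = [1360×0.53/(4×5.67×10⁻⁸×1.24²)]^(1/4) = 213.22 K.
T₂ = [1360×0.56/(4×5.67×10⁻⁸×4.83²)]^(1/4) = 109.53 K.

ΔT ≈ 103.7 K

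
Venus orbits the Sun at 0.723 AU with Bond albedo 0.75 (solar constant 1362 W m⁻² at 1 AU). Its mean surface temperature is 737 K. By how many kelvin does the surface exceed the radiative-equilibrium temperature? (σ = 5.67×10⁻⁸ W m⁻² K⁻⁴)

ΔT ≈ 505.5 K

S = 1362/0.723² = 2606 W m⁻².
T_eq = [S(1−A)/(4σ)]^(1/4) = [2606×0.25/(4×5.67×10⁻⁸)]^(1/4) = 231.5 K.
ΔT = T_surf − T_eq = 737 − 231.5.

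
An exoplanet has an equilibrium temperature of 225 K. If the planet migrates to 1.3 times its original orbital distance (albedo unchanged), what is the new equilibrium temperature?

T_eq ≈ 197 K

T_eq ∝ L^(1/4) · d^(−1/2).
T′ = 225 / 1.3^(1/2) = 197 K.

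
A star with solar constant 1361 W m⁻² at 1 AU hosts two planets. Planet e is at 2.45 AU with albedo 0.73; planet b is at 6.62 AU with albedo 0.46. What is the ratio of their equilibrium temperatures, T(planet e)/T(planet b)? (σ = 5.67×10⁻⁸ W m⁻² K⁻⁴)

T_eq = [S₀(1−A)/(4σd²)]^(1/4), so T ∝ (1−A)^(1/4) / √d.
T₁ = [1361×0.27/(4×5.67×10⁻⁸×2.45²)]^(1/4) = 128.18 K.
T₂ = [1361×0.54/(4×5.67×10⁻⁸×6.62²)]^(1/4) = 92.73 K.

T₁/T₂ ≈ 1.382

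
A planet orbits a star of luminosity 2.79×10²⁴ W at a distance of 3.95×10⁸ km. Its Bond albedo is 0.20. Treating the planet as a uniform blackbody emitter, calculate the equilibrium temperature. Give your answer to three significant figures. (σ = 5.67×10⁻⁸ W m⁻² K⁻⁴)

d = 3.95×10⁸ km = 3.95×10¹¹ m.
Flux: S = L/(4πd²) = 2.79×10²⁴/(4π×(3.95×10¹¹)²) = 1.42 W m⁻².
Energy balance: absorbed = emitted ⇒ πR²·S(1−A) = 4πR²·σT_eq⁴, so T_eq⁴ = S(1−A)/(4σ).
T_eq = [1.42 × 0.80 / (4 × 5.67×10⁻⁸)]^(1/4) = (5.02×10⁶)^(1/4) = 47.3 K.

T_eq ≈ 47.3 K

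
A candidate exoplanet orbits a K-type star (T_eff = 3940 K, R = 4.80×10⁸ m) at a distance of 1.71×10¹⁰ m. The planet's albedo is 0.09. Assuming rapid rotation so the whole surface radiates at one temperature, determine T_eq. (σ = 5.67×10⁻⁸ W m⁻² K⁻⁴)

T_eq ≈ 456 K

L = 4πR_⋆²σT_⋆⁴ = 4π(4.80×10⁸)² × 5.67×10⁻⁸ × (3940)⁴ = 3.96×10²⁵ W.
S = L/(4πd²) = 1.08×10⁴ W m⁻².
Energy balance: absorbed = emitted ⇒ πR²·S(1−A) = 4πR²·σT_eq⁴, so T_eq⁴ = S(1−A)/(4σ).
T_eq = [1.08×10⁴ × 0.91 / (4 × 5.67×10⁻⁸)]^(1/4) = (4.32×10¹⁰)^(1/4) = 456 K.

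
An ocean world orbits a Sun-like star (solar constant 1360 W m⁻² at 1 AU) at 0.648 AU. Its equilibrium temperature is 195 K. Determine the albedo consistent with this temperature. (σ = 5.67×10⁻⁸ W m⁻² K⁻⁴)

Flux at 0.648 AU: S = 1360/0.648² = 3240 W m⁻².
From T_eq⁴ = S(1−A)/(4σ): 1−A = 4σT_eq⁴/S.
1−A = 4 × 5.67×10⁻⁸ × (195)⁴ / 3240 = 0.101.

A ≈ 0.90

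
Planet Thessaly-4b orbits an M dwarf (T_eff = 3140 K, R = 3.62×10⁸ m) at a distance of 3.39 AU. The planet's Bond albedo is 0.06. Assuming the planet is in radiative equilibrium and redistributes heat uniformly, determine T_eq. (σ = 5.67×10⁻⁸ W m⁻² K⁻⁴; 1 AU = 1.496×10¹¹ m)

T_eq ≈ 58.4 K

d = 3.39 AU = 5.07×10¹¹ m.
L = 4πR_⋆²σT_⋆⁴ = 4π(3.62×10⁸)² × 5.67×10⁻⁸ × (3140)⁴ = 9.08×10²⁴ W.
S = L/(4πd²) = 2.81 W m⁻².
Energy balance: absorbed = emitted ⇒ πR²·S(1−A) = 4πR²·σT_eq⁴, so T_eq⁴ = S(1−A)/(4σ).
T_eq = [2.81 × 0.94 / (4 × 5.67×10⁻⁸)]^(1/4) = (1.16×10⁷)^(1/4) = 58.4 K.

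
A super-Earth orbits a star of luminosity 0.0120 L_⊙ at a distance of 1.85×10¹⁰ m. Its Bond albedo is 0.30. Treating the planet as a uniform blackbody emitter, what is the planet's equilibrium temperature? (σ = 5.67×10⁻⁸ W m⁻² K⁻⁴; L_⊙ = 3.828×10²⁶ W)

L = 0.0120 × 3.828×10²⁶ = 4.59×10²⁴ W.
Flux: S = L/(4πd²) = 4.59×10²⁴/(4π×(1.85×10¹⁰)²) = 1070 W m⁻².
Energy balance: absorbed = emitted ⇒ πR²·S(1−A) = 4πR²·σT_eq⁴, so T_eq⁴ = S(1−A)/(4σ).
T_eq = [1070 × 0.70 / (4 × 5.67×10⁻⁸)]^(1/4) = (3.30×10⁹)^(1/4) = 240 K.

T_eq ≈ 240 K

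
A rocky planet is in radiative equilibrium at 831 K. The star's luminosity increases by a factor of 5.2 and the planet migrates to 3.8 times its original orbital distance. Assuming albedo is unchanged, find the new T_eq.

T_eq ≈ 644 K

T_eq ∝ L^(1/4) · d^(−1/2).
T′ = 831 × 5.2^(1/4) / 3.8^(1/2) = 644 K.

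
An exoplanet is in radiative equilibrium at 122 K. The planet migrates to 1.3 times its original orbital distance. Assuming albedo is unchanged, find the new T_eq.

T_eq ≈ 107 K

T_eq ∝ L^(1/4) · d^(−1/2).
T′ = 122 / 1.3^(1/2) = 107 K.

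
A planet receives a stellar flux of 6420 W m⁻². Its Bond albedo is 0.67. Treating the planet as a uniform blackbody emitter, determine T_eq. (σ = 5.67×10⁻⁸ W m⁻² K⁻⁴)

T_eq ≈ 311 K

Energy balance: absorbed = emitted ⇒ πR²·S(1−A) = 4πR²·σT_eq⁴, so T_eq⁴ = S(1−A)/(4σ).
T_eq = [6420 × 0.33 / (4 × 5.67×10⁻⁸)]^(1/4) = (9.34×10⁹)^(1/4) = 311 K.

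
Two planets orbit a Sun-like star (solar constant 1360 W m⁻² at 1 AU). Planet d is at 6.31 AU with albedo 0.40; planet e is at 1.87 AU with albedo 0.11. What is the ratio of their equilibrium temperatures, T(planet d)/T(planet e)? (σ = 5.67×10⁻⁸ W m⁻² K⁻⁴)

T_eq = [S₀(1−A)/(4σd²)]^(1/4), so T ∝ (1−A)^(1/4) / √d.
T₁ = [1360×0.60/(4×5.67×10⁻⁸×6.31²)]^(1/4) = 97.50 K.
T₂ = [1360×0.89/(4×5.67×10⁻⁸×1.87²)]^(1/4) = 197.65 K.

T₁/T₂ ≈ 0.493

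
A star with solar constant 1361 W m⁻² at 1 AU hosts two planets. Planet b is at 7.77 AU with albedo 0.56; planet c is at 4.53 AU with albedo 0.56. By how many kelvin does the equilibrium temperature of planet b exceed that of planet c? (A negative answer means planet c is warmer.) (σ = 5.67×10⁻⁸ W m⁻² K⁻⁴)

ΔT ≈ -25.2 K

T_eq = [S₀(1−A)/(4σd²)]^(1/4), so T ∝ (1−A)^(1/4) / √d.
T₁ = [1361×0.44/(4×5.67×10⁻⁸×7.77²)]^(1/4) = 81.32 K.
T₂ = [1361×0.44/(4×5.67×10⁻⁸×4.53²)]^(1/4) = 106.50 K.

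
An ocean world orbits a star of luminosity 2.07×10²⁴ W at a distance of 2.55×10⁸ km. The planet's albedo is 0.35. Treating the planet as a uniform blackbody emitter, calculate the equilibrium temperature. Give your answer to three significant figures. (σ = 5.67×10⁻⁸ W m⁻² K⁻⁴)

d = 2.55×10⁸ km = 2.55×10¹¹ m.
Flux: S = L/(4πd²) = 2.07×10²⁴/(4π×(2.55×10¹¹)²) = 2.53 W m⁻².
Energy balance: absorbed = emitted ⇒ πR²·S(1−A) = 4πR²·σT_eq⁴, so T_eq⁴ = S(1−A)/(4σ).
T_eq = [2.53 × 0.65 / (4 × 5.67×10⁻⁸)]^(1/4) = (7.26×10⁶)^(1/4) = 51.9 K.

T_eq ≈ 51.9 K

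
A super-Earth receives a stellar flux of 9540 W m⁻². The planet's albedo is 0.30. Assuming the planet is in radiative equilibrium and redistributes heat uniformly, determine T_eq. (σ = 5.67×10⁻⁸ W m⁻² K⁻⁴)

T_eq ≈ 414 K

Energy balance: absorbed = emitted ⇒ πR²·S(1−A) = 4πR²·σT_eq⁴, so T_eq⁴ = S(1−A)/(4σ).
T_eq = [9540 × 0.70 / (4 × 5.67×10⁻⁸)]^(1/4) = (2.94×10¹⁰)^(1/4) = 414 K.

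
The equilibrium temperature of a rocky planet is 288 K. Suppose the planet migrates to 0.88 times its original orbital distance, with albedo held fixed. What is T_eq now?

T_eq ∝ L^(1/4) · d^(−1/2).
T′ = 288 / 0.88^(1/2) = 307 K.

T_eq ≈ 307 K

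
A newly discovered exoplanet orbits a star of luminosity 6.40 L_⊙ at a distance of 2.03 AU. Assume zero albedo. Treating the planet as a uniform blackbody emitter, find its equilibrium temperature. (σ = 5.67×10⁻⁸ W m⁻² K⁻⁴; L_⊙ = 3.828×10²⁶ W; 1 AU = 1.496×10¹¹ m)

T_eq ≈ 311 K

d = 2.03 AU = 3.04×10¹¹ m.
L = 6.40 × 3.828×10²⁶ = 2.45×10²⁷ W.
Flux: S = L/(4πd²) = 2.45×10²⁷/(4π×(3.04×10¹¹)²) = 2110 W m⁻².
Energy balance: absorbed = emitted ⇒ πR²·S(1−A) = 4πR²·σT_eq⁴, so T_eq⁴ = S(1−A)/(4σ).
T_eq = [2110 × 1.00 / (4 × 5.67×10⁻⁸)]^(1/4) = (9.32×10⁹)^(1/4) = 311 K.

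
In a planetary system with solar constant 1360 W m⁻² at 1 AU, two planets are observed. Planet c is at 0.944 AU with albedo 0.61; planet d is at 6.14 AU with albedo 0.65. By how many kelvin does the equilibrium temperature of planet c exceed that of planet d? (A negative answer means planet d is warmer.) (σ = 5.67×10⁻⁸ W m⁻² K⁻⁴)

ΔT ≈ 140.0 K

T_eq = [S₀(1−A)/(4σd²)]^(1/4), so T ∝ (1−A)^(1/4) / √d.
T₁ = [1360×0.39/(4×5.67×10⁻⁸×0.944²)]^(1/4) = 226.34 K.
T₂ = [1360×0.35/(4×5.67×10⁻⁸×6.14²)]^(1/4) = 86.38 K.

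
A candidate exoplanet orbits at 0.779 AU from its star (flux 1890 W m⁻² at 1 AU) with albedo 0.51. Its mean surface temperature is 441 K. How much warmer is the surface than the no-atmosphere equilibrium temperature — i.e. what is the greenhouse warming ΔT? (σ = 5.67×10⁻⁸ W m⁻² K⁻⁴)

S = 1890/0.779² = 3114 W m⁻².
T_eq = [S(1−A)/(4σ)]^(1/4) = [3114×0.49/(4×5.67×10⁻⁸)]^(1/4) = 286.4 K.
ΔT = T_surf − T_eq = 441 − 286.4.

ΔT ≈ 154.6 K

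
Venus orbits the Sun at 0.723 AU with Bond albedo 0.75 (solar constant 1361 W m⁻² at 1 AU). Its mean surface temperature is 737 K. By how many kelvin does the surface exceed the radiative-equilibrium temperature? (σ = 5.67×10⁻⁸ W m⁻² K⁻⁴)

ΔT ≈ 505.5 K

S = 1361/0.723² = 2604 W m⁻².
T_eq = [S(1−A)/(4σ)]^(1/4) = [2604×0.25/(4×5.67×10⁻⁸)]^(1/4) = 231.5 K.
ΔT = T_surf − T_eq = 737 − 231.5.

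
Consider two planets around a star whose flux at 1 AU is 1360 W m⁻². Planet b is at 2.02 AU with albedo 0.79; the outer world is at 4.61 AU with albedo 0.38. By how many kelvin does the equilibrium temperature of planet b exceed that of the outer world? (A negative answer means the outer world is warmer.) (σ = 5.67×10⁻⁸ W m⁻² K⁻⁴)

ΔT ≈ 17.5 K

T_eq = [S₀(1−A)/(4σd²)]^(1/4), so T ∝ (1−A)^(1/4) / √d.
T₁ = [1360×0.21/(4×5.67×10⁻⁸×2.02²)]^(1/4) = 132.54 K.
T₂ = [1360×0.62/(4×5.67×10⁻⁸×4.61²)]^(1/4) = 115.01 K.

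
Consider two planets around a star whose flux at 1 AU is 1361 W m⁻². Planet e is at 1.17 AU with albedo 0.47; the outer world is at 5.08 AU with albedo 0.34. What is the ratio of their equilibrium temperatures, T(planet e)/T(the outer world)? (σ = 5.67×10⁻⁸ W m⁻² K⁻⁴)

T_eq = [S₀(1−A)/(4σd²)]^(1/4), so T ∝ (1−A)^(1/4) / √d.
T₁ = [1361×0.53/(4×5.67×10⁻⁸×1.17²)]^(1/4) = 219.55 K.
T₂ = [1361×0.66/(4×5.67×10⁻⁸×5.08²)]^(1/4) = 111.30 K.

T₁/T₂ ≈ 1.973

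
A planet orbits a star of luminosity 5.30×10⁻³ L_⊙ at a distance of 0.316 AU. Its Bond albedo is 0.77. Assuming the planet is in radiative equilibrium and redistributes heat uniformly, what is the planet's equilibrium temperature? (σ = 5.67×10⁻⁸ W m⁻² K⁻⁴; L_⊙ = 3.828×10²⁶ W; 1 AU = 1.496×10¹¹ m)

d = 0.316 AU = 4.73×10¹⁰ m.
L = 5.30×10⁻³ × 3.828×10²⁶ = 2.03×10²⁴ W.
Flux: S = L/(4πd²) = 2.03×10²⁴/(4π×(4.73×10¹⁰)²) = 72.2 W m⁻².
Energy balance: absorbed = emitted ⇒ πR²·S(1−A) = 4πR²·σT_eq⁴, so T_eq⁴ = S(1−A)/(4σ).
T_eq = [72.2 × 0.23 / (4 × 5.67×10⁻⁸)]^(1/4) = (7.33×10⁷)^(1/4) = 92.5 K.

T_eq ≈ 92.5 K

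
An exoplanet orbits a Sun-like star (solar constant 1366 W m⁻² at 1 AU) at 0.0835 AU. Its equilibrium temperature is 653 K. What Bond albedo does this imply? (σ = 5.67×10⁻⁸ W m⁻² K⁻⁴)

A ≈ 0.79

Flux at 0.0835 AU: S = 1366/0.0835² = 1.96×10⁵ W m⁻².
From T_eq⁴ = S(1−A)/(4σ): 1−A = 4σT_eq⁴/S.
1−A = 4 × 5.67×10⁻⁸ × (653)⁴ / 1.96×10⁵ = 0.210.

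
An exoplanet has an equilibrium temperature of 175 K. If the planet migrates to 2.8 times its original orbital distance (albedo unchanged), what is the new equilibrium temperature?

T_eq ≈ 105 K

T_eq ∝ L^(1/4) · d^(−1/2).
T′ = 175 / 2.8^(1/2) = 105 K.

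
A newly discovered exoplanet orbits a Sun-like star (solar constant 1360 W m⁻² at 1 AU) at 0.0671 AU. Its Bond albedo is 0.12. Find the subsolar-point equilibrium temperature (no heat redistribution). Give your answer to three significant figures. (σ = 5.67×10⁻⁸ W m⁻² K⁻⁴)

T_ss ≈ 1470 K

Flux at 0.0671 AU: S = 1360/0.0671² = 3.02×10⁵ W m⁻².
At the subsolar point the surface absorbs S(1−A) and emits σT⁴ per unit area — no factor of 4, since only the local patch is in balance.
T = [3.02×10⁵ × 0.88 / 5.67×10⁻⁸]^(1/4) = (4.69×10¹²)^(1/4) = 1470 K.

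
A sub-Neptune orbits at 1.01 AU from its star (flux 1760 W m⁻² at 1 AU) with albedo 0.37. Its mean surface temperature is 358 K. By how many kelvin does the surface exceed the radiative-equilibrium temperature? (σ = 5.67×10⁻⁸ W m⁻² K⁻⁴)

S = 1760/1.01² = 1725 W m⁻².
T_eq = [S(1−A)/(4σ)]^(1/4) = [1725×0.63/(4×5.67×10⁻⁸)]^(1/4) = 263.1 K.
ΔT = T_surf − T_eq = 358 − 263.1.

ΔT ≈ 94.9 K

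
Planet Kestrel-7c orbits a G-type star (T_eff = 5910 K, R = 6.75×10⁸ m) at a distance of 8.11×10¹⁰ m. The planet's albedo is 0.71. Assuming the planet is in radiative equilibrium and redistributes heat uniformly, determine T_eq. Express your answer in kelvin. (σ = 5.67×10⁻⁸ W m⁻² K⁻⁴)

T_eq ≈ 280 K

L = 4πR_⋆²σT_⋆⁴ = 4π(6.75×10⁸)² × 5.67×10⁻⁸ × (5910)⁴ = 3.96×10²⁶ W.
S = L/(4πd²) = 4790 W m⁻².
Energy balance: absorbed = emitted ⇒ πR²·S(1−A) = 4πR²·σT_eq⁴, so T_eq⁴ = S(1−A)/(4σ).
T_eq = [4790 × 0.29 / (4 × 5.67×10⁻⁸)]^(1/4) = (6.13×10⁹)^(1/4) = 280 K.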